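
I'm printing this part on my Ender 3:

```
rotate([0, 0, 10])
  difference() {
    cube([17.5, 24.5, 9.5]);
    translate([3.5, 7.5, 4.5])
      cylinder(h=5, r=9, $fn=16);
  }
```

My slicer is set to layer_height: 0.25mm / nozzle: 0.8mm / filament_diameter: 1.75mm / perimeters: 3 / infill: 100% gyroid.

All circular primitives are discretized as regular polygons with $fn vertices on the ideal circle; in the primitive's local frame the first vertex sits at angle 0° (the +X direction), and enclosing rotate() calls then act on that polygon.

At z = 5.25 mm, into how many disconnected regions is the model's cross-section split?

1

At z = 5.25 mm: the 17.5×24.5 cube contributes its full rectangle; the cylinder at (3.5, 7.5): section is a regular 16-gon, circumradius r=9; Taking the first minus the rest: starting from the 17.5×24.5 cube, the r=9 cylinder at (3.5, 7.5) partially overlaps it — only the 176.04 mm² overlap (of its 247.98 mm²) is removed, clipping the outline — 1 connected region; (whole slice rotated 10° about Z — lengths, areas and connectivity unchanged). The result has 1 disconnected region.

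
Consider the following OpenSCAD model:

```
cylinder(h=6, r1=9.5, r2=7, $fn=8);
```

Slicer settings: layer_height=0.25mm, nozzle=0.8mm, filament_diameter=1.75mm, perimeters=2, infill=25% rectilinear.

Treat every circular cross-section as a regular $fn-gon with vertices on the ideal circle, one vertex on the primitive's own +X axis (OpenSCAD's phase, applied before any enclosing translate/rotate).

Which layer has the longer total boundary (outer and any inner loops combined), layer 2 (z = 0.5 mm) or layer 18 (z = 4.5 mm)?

Layer 2 (z = 0.5): the cone: at t=0.083 of its height the radius interpolates to r₁+(r₂−r₁)t = 9.292, giving a regular 8-gon of that circumradius (perimeter = 2·8·9.292·sin(180°/8) = 56.89 mm). So its perimeter = 56.89 mm. Layer 18 (z = 4.5): the cone contributes a regular 8-gon of circumradius 7.625 (interpolated between r1=9.5 and r2=7 at t=0.750) (perimeter = 2·8·7.625·sin(180°/8) = 46.69 mm). So its perimeter = 46.69 mm. Layer 2 is larger (56.89 vs 46.69 mm).

layer 2 (z = 0.5 mm)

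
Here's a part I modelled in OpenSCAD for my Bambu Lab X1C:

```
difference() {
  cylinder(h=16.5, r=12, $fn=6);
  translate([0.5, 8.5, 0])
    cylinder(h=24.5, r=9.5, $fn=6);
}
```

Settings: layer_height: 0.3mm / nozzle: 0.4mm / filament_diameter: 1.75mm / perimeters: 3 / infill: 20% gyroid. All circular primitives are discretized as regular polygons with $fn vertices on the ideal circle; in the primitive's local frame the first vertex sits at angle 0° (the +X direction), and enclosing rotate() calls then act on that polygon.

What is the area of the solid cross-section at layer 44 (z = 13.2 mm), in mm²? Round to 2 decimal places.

237.35 mm²

At z = 13.2 mm: the r=12 cylinder contributes a regular 6-gon of circumradius 12 (area = (6/2)·12.000²·sin(360°/6) = 374.12 mm²); the r=9.5 cylinder at (0.5, 8.5) gives a regular 6-gon of circumradius 9.5 (constant along its height) (area = (6/2)·9.500²·sin(360°/6) = 234.48 mm²); After the difference (first − rest): starting from the r=12 cylinder (374.12 mm²), the r=9.5 cylinder at (0.5, 8.5) partially overlaps it — only the 136.78 mm² overlap (of its 234.48 mm²) is removed, clipping the outline — area = 237.35 mm². Overall, the cross-section is a single solid region. Net area = 237.35 mm².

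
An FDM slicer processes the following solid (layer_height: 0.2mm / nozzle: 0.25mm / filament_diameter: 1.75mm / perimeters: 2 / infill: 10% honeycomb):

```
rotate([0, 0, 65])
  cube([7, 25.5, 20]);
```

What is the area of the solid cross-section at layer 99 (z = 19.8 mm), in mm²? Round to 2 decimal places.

At z = 19.8 mm: the cube (footprint 7×25.5) is included at this height (area 178.50 mm²); (whole slice rotated 65° about Z — lengths, areas and connectivity unchanged). Overall, the cross-section is a single solid region. Net area = 178.50 mm².

178.50 mm²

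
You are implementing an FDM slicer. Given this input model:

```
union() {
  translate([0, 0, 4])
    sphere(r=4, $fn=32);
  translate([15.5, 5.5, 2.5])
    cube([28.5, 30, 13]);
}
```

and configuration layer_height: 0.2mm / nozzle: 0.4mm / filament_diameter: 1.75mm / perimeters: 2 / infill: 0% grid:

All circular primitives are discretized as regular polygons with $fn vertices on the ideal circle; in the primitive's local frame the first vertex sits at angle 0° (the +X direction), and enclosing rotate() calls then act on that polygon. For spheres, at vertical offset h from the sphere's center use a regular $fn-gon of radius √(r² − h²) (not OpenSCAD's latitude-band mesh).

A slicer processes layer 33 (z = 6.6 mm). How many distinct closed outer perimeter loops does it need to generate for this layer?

2

At z = 6.6 mm: the sphere: section is a regular 32-gon, circumradius = √(r²−h²) = √(4²−2.6²) = 3.040; the cube at (15.5, 5.5) (footprint 28.5×30) is included at this height; Taking the union: the 2 present regions are separate (no shared area or edge), so areas and boundary lengths simply add and each stays a separate island — 2 connected regions. The result has 2 disconnected regions.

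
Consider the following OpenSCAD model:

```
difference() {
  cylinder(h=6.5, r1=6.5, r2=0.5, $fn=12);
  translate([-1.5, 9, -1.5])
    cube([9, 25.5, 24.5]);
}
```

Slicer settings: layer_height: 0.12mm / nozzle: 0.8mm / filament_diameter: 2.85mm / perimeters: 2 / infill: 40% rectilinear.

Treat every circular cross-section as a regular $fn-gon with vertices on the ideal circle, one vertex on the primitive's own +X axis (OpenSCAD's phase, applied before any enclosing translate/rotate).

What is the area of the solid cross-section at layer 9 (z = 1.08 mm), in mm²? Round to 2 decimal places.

90.85 mm²

At z = 1.08 mm: the cone: at t=0.166 of its height the radius interpolates to r₁+(r₂−r₁)t = 5.503, giving a regular 12-gon of that circumradius (area = (12/2)·5.503²·sin(360°/12) = 90.85 mm²); the cube at (-1.5, 9) is present — its section is the full 9×25.5 rectangle (area 229.50 mm²); Subtracting the remaining from the first: starting from the cone (90.85 mm²), the 9×25.5 cube at (-1.5, 9) misses the remaining region (no effect) — area = 90.85 mm². Overall, the cross-section is a single solid region. Net area = 90.85 mm².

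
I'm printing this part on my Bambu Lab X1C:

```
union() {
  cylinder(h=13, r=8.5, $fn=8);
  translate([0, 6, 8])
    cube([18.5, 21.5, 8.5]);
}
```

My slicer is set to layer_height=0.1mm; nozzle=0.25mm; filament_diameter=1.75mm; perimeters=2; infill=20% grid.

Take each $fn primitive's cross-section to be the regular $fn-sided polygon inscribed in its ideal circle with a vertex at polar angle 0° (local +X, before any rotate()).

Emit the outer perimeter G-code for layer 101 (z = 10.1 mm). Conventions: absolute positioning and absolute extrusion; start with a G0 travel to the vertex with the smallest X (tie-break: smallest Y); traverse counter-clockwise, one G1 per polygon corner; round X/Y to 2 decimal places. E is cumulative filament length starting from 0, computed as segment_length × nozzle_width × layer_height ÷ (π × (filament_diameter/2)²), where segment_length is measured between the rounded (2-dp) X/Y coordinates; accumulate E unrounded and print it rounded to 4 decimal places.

At z = 10.1 mm: the r=8.5 cylinder contributes a regular 8-gon of circumradius 8.5; the cube at (0, 6) is present — its section is the full 18.5×21.5 rectangle; Taking the union: the regions partially overlap (shared area 7.54 mm²), so overlapping operands fuse into one piece — 1 connected region. The outline is a single polygon with 11 vertices. Extrusion per mm of travel: 0.25 × 0.1 / (π × 0.875²) = 0.010394. Accumulating E over each segment gives final E = 1.2163.

G0 X-8.50 Y0.00 Z10.10
G1 X-6.01 Y-6.01 E0.0676
G1 X0.00 Y-8.50 E0.1352
G1 X6.01 Y-6.01 E0.2028
G1 X8.50 Y0.00 E0.2705
G1 X6.01 Y6.00 E0.3380
G1 X18.50 Y6.00 E0.4678
G1 X18.50 Y27.50 E0.6913
G1 X0.00 Y27.50 E0.8836
G1 X0.00 Y8.50 E1.0810
G1 X-6.01 Y6.01 E1.1487
G1 X-8.50 Y0.00 E1.2163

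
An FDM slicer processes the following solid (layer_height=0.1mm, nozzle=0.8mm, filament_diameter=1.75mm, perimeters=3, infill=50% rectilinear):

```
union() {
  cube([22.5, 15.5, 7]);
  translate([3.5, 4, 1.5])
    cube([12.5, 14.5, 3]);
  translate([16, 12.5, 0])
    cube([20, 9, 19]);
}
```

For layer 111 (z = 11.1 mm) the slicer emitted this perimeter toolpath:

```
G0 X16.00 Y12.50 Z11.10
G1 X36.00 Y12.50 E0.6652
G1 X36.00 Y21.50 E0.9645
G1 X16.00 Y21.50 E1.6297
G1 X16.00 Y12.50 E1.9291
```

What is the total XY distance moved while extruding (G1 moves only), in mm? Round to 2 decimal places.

58.00 mm

Sum the Euclidean lengths of each G1 segment: total = 58.00 mm.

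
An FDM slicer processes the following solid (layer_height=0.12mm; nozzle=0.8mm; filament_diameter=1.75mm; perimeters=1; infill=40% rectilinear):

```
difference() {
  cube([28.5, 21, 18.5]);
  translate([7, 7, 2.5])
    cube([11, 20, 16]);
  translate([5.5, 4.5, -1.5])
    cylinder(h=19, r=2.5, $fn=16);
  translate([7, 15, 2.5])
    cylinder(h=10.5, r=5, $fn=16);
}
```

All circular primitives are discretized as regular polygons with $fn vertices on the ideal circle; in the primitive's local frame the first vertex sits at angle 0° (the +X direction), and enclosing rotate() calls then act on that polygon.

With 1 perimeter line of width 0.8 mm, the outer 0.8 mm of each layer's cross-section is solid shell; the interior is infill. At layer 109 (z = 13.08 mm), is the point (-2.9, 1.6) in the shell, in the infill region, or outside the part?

At z = 13.08 mm: the cube is present — its section is the full 28.5×21 rectangle; the cube at (7, 7) is present — its section is the full 11×20 rectangle; the cylinder at (5.5, 4.5): section is a regular 16-gon, circumradius r=2.5; the cylinder at (7, 15) is not intersected at this z (z outside [2.5, 13]); After the difference (first − rest): starting from the 28.5×21 cube, the 11×20 cube at (7, 7) partially overlaps it — only the 154.00 mm² overlap (of its 220.00 mm²) is removed, clipping the outline; the r=2.5 cylinder at (5.5, 4.5) lies wholly inside it (removes its full 19.13 mm² and its 15.61 mm outline becomes a hole wall) — 1 connected region with 1 hole. Overall, the cross-section is one region with 1 hole. The nearest boundary edge runs (0.00, 0.00)→(0.00, 21.00); distance from the point to it = 2.90 mm. The point is not inside any of the regions above, so it lies outside the cross-section (2.90 mm from the nearest boundary).

outside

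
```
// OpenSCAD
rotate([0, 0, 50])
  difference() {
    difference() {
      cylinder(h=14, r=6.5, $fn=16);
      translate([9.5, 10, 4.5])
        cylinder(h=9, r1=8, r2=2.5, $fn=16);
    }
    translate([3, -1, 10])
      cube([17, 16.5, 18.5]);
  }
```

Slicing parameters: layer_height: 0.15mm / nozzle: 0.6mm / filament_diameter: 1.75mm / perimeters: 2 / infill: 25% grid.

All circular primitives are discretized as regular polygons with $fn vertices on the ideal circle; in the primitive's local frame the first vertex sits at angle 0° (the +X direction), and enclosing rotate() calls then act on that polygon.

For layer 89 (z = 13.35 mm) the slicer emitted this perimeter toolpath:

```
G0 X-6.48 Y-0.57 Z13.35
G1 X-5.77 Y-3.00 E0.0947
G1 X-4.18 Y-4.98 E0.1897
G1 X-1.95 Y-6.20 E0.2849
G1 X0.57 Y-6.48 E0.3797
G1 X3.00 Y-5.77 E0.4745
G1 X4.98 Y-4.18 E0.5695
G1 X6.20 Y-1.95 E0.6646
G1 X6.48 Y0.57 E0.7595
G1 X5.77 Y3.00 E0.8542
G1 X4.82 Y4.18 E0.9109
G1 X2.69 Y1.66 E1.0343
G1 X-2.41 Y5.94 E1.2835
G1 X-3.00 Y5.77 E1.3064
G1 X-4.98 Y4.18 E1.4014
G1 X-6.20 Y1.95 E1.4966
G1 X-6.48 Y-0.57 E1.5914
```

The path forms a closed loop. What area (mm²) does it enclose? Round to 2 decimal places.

Apply the shoelace formula to the sequence of (X, Y) vertices; enclosed area = 112.24 mm².

112.24 mm²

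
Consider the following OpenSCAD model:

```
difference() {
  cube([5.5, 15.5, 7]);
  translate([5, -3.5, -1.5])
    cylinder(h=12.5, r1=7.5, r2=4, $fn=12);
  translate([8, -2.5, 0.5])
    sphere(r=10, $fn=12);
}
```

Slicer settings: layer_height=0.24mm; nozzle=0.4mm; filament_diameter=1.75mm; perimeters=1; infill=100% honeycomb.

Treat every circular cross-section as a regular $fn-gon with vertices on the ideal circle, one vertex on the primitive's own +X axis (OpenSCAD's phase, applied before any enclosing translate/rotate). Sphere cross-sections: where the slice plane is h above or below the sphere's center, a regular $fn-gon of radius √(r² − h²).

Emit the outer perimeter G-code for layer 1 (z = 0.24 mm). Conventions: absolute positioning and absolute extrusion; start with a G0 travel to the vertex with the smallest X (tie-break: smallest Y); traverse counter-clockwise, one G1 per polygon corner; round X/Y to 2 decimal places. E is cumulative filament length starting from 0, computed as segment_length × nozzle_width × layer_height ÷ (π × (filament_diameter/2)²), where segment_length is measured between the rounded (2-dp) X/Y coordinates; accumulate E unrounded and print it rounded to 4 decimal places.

At z = 0.24 mm: the 5.5×15.5 cube contributes its full rectangle; the cone at (5, -3.5): at t=0.139 of its height the radius interpolates to r₁+(r₂−r₁)t = 7.013, giving a regular 12-gon of that circumradius; the sphere at (8, -2.5): section is a regular 12-gon, circumradius = √(r²−h²) = √(10²−0.26²) = 9.997; Taking the first minus the rest: starting from the 5.5×15.5 cube, the cone at (5, -3.5) partially overlaps it — only the 15.12 mm² overlap (of its 147.54 mm²) is removed, clipping the outline; the r=10 sphere at (8, -2.5) partially overlaps it — only the 15.08 mm² overlap (of its 299.80 mm²) is removed, clipping the outline — 1 connected region. The outline is a single polygon with 5 vertices. Extrusion per mm of travel: 0.4 × 0.24 / (π × 0.875²) = 0.039912. Accumulating E over each segment gives final E = 1.3307.

G0 X0.00 Y3.16 Z0.24
G1 X3.00 Y6.16 E0.1693
G1 X5.50 Y6.83 E0.2726
G1 X5.50 Y15.50 E0.6187
G1 X0.00 Y15.50 E0.8382
G1 X0.00 Y3.16 E1.3307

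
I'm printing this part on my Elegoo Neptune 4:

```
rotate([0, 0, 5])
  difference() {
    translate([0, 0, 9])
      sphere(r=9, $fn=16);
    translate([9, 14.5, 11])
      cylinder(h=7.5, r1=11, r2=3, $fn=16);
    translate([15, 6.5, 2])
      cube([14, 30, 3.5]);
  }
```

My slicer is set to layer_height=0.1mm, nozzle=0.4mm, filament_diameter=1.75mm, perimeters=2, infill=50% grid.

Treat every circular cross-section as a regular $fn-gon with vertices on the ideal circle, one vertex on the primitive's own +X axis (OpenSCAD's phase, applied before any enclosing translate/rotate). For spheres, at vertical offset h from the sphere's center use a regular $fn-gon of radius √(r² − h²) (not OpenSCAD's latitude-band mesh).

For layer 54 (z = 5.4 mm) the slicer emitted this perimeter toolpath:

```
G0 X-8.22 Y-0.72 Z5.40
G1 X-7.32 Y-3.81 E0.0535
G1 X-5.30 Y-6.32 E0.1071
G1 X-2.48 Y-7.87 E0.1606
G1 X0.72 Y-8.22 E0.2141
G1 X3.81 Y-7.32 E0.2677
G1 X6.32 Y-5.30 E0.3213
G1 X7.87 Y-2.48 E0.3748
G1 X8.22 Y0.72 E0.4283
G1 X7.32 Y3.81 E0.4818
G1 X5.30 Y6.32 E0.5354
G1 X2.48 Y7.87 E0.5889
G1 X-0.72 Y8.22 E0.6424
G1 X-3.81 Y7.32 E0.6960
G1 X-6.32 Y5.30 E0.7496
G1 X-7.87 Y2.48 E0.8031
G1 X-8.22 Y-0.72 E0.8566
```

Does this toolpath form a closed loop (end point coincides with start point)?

Start point (G0): (-8.22, -0.72). End point (last G1): the path returns to the start — closed.

yes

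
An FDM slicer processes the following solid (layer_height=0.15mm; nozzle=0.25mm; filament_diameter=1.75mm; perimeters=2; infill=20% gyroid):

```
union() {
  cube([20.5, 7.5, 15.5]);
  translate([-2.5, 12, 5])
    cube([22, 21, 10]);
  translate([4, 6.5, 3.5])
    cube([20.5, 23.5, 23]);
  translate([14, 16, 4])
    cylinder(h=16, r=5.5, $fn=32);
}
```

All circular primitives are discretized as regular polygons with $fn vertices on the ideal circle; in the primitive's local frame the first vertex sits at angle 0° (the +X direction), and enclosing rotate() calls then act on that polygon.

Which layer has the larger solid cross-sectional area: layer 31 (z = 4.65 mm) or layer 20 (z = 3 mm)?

layer 31 (z = 4.65 mm)

Layer 31 (z = 4.65): the 20.5×7.5 cube contributes its full rectangle (area 153.75 mm²); the cube at (-2.5, 12) is absent (z outside [5, 15]); the cube at (4, 6.5) is present — its section is the full 20.5×23.5 rectangle (area 481.75 mm²); the cylinder at (14, 16): section is a regular 32-gon, circumradius r=5.5 (area = (32/2)·5.500²·sin(360°/32) = 94.42 mm²); Combining (union): the regions partially overlap — summed areas 729.92 mm² minus the doubly-counted overlap 110.92 mm² gives 619.00 mm² — area = 619.00 mm². So its area = 619.00 mm². Layer 20 (z = 3): the cube (footprint 20.5×7.5) is included at this height (area 153.75 mm²); the cube at (-2.5, 12) is not intersected at this z (z outside [5, 15]); the cube at (4, 6.5) is not intersected at this z (z outside [3.5, 26.5]); the cylinder at (14, 16) does not reach this height (z outside [4, 20]); Merging all regions: only the 20.5×7.5 cube is present, so the union is just that shape — area = 153.75 mm². So its area = 153.75 mm². Layer 31 is larger (619.00 vs 153.75 mm²).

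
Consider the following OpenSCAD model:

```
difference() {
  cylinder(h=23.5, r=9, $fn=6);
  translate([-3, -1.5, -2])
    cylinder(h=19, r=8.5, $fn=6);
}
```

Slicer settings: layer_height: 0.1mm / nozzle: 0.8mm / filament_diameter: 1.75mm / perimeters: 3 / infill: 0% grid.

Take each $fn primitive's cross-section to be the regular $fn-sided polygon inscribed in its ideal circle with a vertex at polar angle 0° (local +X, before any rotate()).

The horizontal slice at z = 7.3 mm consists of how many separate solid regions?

1

At z = 7.3 mm: the r=9 cylinder gives a regular 6-gon of circumradius 9 (constant along its height); the r=8.5 cylinder at (-3, -1.5) contributes a regular 6-gon of circumradius 8.5; Taking the first minus the rest: starting from the r=9 cylinder, the r=8.5 cylinder at (-3, -1.5) partially overlaps it — only the 143.47 mm² overlap (of its 187.71 mm²) is removed, clipping the outline — 1 connected region. The result has 1 disconnected region.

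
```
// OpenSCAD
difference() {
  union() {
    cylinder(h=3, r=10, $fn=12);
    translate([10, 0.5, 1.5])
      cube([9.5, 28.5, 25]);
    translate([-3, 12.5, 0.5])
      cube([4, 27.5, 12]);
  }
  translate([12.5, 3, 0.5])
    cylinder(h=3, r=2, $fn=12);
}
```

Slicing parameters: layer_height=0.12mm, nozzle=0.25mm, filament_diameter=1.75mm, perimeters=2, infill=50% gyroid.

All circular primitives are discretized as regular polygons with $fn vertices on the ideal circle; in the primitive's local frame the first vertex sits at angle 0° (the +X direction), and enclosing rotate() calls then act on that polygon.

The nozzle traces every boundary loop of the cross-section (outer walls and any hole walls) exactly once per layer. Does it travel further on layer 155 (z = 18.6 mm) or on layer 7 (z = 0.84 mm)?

Layer 155 (z = 18.6): the cylinder is not intersected at this z (z outside [0, 3]); the cube at (10, 0.5) (footprint 9.5×28.5) is included at this height (perimeter 76.00 mm); the cube at (-3, 12.5) is absent (z outside [0.5, 12.5]); Taking the union: only the 9.5×28.5 cube at (10, 0.5) is present, so the union is just that shape — boundary = 76.00 mm; the cylinder at (12.5, 3) is absent (z outside [0.5, 3.5]); Subtracting the remaining from the first: none of the subtracted shapes is present at this height, so that combined region is unchanged — boundary = 76.00 mm. So its perimeter = 76.00 mm. Layer 7 (z = 0.84): the cylinder: section is a regular 12-gon, circumradius r=10 (perimeter = 2·12·10.000·sin(180°/12) = 62.12 mm); the cube at (10, 0.5) is not intersected at this z (z outside [1.5, 26.5]); the cube at (-3, 12.5) (footprint 4×27.5) is included at this height (perimeter 63.00 mm); Merging all regions: the 2 present regions are separate (no shared area or edge), so areas and boundary lengths simply add and each stays a separate island — boundary = 125.12 mm; the r=2 cylinder at (12.5, 3) gives a regular 12-gon of circumradius 2 (constant along its height) (perimeter = 2·12·2.000·sin(180°/12) = 12.42 mm); Subtracting the remaining from the first: starting from the result so far, the r=2 cylinder at (12.5, 3) misses the remaining region (no effect) — boundary = 125.12 mm. So its perimeter = 125.12 mm. Layer 7 is larger (125.12 vs 76.00 mm).

layer 7 (z = 0.84 mm)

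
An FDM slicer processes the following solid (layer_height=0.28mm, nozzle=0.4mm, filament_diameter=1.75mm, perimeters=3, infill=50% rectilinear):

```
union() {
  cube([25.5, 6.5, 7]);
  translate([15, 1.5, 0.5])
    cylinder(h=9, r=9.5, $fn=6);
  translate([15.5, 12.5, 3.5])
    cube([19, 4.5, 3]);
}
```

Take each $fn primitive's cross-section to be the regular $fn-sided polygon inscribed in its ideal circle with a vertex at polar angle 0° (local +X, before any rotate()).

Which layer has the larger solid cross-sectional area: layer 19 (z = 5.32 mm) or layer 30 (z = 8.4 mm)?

layer 19 (z = 5.32 mm)

Layer 19 (z = 5.32): the cube (footprint 25.5×6.5) is included at this height (area 165.75 mm²); the r=9.5 cylinder at (15, 1.5) gives a regular 6-gon of circumradius 9.5 (constant along its height) (area = (6/2)·9.500²·sin(360°/6) = 234.48 mm²); the cube at (15.5, 12.5) is present — its section is the full 19×4.5 rectangle (area 85.50 mm²); Merging all regions: the regions partially overlap — summed areas 485.73 mm² minus the doubly-counted overlap 107.77 mm² gives 377.96 mm² — area = 377.96 mm². So its area = 377.96 mm². Layer 30 (z = 8.4): the cube does not reach this height (z outside [0, 7]); the r=9.5 cylinder at (15, 1.5) contributes a regular 6-gon of circumradius 9.5 (area = (6/2)·9.500²·sin(360°/6) = 234.48 mm²); the cube at (15.5, 12.5) does not reach this height (z outside [3.5, 6.5]); Taking the union: only the r=9.5 cylinder at (15, 1.5) is present, so the union is just that shape — area = 234.48 mm². So its area = 234.48 mm². Layer 19 is larger (377.96 vs 234.48 mm²).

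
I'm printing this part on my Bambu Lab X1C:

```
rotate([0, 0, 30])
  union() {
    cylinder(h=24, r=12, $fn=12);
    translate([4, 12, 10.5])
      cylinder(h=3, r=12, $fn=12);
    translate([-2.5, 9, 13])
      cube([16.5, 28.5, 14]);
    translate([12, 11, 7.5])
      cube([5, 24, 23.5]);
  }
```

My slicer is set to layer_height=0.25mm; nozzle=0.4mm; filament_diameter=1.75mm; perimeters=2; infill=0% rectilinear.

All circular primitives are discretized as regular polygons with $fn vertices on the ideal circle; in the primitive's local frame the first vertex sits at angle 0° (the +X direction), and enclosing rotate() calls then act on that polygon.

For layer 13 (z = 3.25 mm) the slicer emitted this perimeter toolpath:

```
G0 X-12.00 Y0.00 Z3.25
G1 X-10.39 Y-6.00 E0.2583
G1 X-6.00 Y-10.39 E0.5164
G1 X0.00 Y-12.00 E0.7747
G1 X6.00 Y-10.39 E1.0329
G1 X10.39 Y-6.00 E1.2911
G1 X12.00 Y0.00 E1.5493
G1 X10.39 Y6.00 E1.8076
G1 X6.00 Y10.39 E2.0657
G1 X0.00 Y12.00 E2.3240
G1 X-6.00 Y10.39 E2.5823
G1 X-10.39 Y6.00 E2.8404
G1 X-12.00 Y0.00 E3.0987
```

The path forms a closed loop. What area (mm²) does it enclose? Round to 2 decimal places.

Apply the shoelace formula to the sequence of (X, Y) vertices; enclosed area = 431.90 mm².

431.90 mm²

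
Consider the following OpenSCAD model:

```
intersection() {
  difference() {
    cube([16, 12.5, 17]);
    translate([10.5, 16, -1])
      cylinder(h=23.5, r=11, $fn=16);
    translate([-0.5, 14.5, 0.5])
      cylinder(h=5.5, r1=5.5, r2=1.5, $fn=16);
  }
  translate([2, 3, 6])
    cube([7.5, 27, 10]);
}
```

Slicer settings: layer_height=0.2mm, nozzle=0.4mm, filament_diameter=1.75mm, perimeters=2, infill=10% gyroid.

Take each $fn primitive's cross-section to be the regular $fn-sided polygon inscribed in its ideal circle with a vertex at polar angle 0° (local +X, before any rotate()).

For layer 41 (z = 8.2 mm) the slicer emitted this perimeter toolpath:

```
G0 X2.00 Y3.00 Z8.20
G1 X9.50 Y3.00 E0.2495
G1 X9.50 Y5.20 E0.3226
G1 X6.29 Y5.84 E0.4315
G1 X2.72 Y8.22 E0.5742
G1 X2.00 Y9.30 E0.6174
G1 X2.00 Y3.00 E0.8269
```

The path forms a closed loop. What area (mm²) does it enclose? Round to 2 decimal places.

26.62 mm²

Apply the shoelace formula to the sequence of (X, Y) vertices; enclosed area = 26.62 mm².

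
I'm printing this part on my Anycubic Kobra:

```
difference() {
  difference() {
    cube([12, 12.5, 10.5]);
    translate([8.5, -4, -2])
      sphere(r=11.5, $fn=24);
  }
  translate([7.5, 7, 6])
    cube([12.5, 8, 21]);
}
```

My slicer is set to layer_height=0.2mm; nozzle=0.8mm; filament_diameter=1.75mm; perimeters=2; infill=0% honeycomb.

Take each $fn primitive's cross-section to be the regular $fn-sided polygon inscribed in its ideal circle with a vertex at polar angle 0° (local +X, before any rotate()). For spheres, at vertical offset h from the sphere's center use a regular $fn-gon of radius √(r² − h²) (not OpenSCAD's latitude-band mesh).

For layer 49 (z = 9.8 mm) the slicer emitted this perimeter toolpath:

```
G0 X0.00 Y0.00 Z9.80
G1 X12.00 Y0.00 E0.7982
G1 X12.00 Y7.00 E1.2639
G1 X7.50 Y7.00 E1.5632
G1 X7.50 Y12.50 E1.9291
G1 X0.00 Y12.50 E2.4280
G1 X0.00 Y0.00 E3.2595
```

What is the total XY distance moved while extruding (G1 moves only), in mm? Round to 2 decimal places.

49.00 mm

Sum the Euclidean lengths of each G1 segment: total = 49.00 mm.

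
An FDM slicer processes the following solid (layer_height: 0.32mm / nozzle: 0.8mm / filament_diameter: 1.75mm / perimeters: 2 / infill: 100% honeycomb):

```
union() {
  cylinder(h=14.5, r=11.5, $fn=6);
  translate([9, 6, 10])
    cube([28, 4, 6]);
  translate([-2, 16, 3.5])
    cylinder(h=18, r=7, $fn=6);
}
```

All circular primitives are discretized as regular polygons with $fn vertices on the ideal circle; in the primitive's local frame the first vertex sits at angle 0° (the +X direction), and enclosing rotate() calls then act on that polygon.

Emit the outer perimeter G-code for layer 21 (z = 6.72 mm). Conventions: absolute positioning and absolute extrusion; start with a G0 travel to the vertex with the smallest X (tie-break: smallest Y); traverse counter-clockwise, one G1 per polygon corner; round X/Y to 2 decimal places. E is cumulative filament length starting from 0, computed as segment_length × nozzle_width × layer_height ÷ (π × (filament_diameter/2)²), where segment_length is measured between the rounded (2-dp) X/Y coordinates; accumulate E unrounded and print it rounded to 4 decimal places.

G0 X-11.50 Y0.00 Z6.72
G1 X-5.75 Y-9.96 E1.2240
G1 X5.75 Y-9.96 E2.4480
G1 X11.50 Y0.00 E3.6720
G1 X5.75 Y9.96 E4.8961
G1 X1.51 Y9.96 E5.3474
G1 X5.00 Y16.00 E6.0898
G1 X1.50 Y22.06 E6.8346
G1 X-5.50 Y22.06 E7.5797
G1 X-9.00 Y16.00 E8.3245
G1 X-5.51 Y9.96 E9.0669
G1 X-5.75 Y9.96 E9.0925
G1 X-11.50 Y0.00 E10.3165

At z = 6.72 mm: the cylinder: section is a regular 6-gon, circumradius r=11.5; the cube at (9, 6) does not reach this height (z outside [10, 16]); the r=7 cylinder at (-2, 16) gives a regular 6-gon of circumradius 7 (constant along its height); Combining (union): the regions partially overlap (shared area 0.15 mm²), so overlapping operands fuse into one piece — 1 connected region. The outline is a single polygon with 12 vertices. Extrusion per mm of travel: 0.8 × 0.32 / (π × 0.875²) = 0.106432. Accumulating E over each segment gives final E = 10.3165.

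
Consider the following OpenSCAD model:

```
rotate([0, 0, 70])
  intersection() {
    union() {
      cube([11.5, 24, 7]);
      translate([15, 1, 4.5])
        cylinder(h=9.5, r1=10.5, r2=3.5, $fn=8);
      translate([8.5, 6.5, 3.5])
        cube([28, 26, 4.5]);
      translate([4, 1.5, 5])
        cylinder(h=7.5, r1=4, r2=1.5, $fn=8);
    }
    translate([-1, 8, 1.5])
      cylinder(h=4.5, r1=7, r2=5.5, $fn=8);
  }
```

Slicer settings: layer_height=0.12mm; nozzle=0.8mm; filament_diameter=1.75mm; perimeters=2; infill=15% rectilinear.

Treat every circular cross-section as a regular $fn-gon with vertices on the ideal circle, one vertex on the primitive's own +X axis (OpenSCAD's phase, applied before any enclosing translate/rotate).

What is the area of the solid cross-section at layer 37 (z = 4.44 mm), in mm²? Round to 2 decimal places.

At z = 4.44 mm: the cube is present — its section is the full 11.5×24 rectangle (area 276.00 mm²); the cone at (15, 1) does not reach this height (z outside [4.5, 14]); the cube at (8.5, 6.5) (footprint 28×26) is included at this height (area 728.00 mm²); the cone at (4, 1.5) is not intersected at this z (z outside [5, 12.5]); Merging all regions: the regions partially overlap — summed areas 1004.00 mm² minus the doubly-counted overlap 52.50 mm² gives 951.50 mm² — area = 951.50 mm²; the cone at (-1, 8) contributes a regular 8-gon of circumradius 6.020 (interpolated between r1=7 and r2=5.5 at t=0.653) (area = (8/2)·6.020²·sin(360°/8) = 102.50 mm²); Taking the intersection: the cone at (-1, 8) partially overlaps the result so far; clipping to the common part keeps 39.63 mm² — area = 39.63 mm²; (rotated 70° about Z; rotation is an isometry so areas/perimeters/island counts are preserved). Overall, the cross-section is a single solid region. Net area = 39.63 mm².

39.63 mm²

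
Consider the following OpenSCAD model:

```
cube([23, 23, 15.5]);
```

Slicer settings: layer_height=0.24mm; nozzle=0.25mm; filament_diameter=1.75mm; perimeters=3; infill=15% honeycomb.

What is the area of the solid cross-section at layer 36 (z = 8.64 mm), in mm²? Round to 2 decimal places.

529.00 mm²

At z = 8.64 mm: the cube is present — its section is the full 23×23 rectangle (area 529.00 mm²). Overall, the cross-section is a single solid region. Net area = 529.00 mm².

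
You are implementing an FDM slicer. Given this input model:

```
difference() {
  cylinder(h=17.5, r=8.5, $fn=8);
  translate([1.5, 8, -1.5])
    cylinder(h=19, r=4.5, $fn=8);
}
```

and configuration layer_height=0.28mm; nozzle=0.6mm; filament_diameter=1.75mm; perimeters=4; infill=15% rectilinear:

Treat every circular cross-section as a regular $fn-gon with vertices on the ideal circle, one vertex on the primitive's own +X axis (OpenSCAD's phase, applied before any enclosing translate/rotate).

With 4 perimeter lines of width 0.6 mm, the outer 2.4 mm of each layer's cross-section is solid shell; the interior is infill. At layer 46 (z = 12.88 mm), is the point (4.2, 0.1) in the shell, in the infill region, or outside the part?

infill

At z = 12.88 mm: the r=8.5 cylinder contributes a regular 8-gon of circumradius 8.5; the cylinder at (1.5, 8): section is a regular 8-gon, circumradius r=4.5; Subtracting the remaining from the first: starting from the r=8.5 cylinder, the r=4.5 cylinder at (1.5, 8) partially overlaps it — only the 24.61 mm² overlap (of its 57.28 mm²) is removed, clipping the outline — 1 connected region. Overall, the cross-section is a single solid region. The nearest boundary edge runs (6.01, 6.01)→(8.50, 0.00); distance from the point to it = 3.93 mm. The point is inside the cross-section and 3.93 mm from the nearest boundary — more than the 2.4 mm shell width (4 × 0.6), so it's in the infill interior.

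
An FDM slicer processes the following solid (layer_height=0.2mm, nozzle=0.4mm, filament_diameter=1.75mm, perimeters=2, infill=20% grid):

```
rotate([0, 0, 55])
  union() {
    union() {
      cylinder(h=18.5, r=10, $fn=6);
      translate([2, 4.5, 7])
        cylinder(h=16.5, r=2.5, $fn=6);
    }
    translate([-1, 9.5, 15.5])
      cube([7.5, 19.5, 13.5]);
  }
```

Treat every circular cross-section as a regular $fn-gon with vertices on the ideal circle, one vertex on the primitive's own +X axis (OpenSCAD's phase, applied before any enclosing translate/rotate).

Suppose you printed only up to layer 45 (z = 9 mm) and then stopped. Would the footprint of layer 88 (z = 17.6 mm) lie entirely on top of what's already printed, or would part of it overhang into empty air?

Compare the two slices. At z = 9: the r=10 cylinder contributes a regular 6-gon of circumradius 10 (area = (6/2)·10.000²·sin(360°/6) = 259.81 mm²); the r=2.5 cylinder at (2, 4.5) gives a regular 6-gon of circumradius 2.5 (constant along its height) (area = (6/2)·2.500²·sin(360°/6) = 16.24 mm²); Combining (union): the r=2.5 cylinder at (2, 4.5) lies entirely inside the r=10 cylinder, so the union is just the r=10 cylinder — area = 259.81 mm²; the cube at (-1, 9.5) does not reach this height (z outside [15.5, 29]); Taking the union: only that combined region is present, so the union is just that shape — area = 259.81 mm²; (whole slice rotated 55° about Z — lengths, areas and connectivity unchanged). At z = 17.6: the r=10 cylinder gives a regular 6-gon of circumradius 10 (constant along its height) (area = (6/2)·10.000²·sin(360°/6) = 259.81 mm²); the r=2.5 cylinder at (2, 4.5) gives a regular 6-gon of circumradius 2.5 (constant along its height) (area = (6/2)·2.500²·sin(360°/6) = 16.24 mm²); Combining (union): the r=2.5 cylinder at (2, 4.5) lies entirely inside the r=10 cylinder, so the union is just the r=10 cylinder — area = 259.81 mm²; the cube at (-1, 9.5) (footprint 7.5×19.5) is included at this height (area 146.25 mm²); Taking the union: the 2 present regions are separate (no shared area or edge), so areas and boundary lengths simply add and each stays a separate island — area = 406.06 mm²; (rotated 55° about Z; rotation is an isometry so areas/perimeters/island counts are preserved). Checking containment: at z = 17.6 the cross-section extends beyond the z = 9 cross-section by about 146.25 mm².

part overhangs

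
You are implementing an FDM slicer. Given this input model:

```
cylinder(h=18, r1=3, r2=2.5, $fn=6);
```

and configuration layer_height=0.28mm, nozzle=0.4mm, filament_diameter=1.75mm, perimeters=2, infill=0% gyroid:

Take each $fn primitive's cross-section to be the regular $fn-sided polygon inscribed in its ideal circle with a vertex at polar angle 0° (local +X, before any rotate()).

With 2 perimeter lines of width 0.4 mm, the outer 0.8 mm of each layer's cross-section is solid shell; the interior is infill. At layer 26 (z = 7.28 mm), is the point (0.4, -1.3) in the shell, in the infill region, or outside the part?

At z = 7.28 mm: the cone (r1=3→r2=2.5) has section circumradius 2.798 here — a regular 6-gon. Overall, the cross-section is a single solid region. The nearest boundary edge runs (-1.40, -2.42)→(1.40, -2.42); distance from the point to it = 1.12 mm. The point is inside the cross-section and 1.12 mm from the nearest boundary — more than the 0.8 mm shell width (2 × 0.4), so it's in the infill interior.

infill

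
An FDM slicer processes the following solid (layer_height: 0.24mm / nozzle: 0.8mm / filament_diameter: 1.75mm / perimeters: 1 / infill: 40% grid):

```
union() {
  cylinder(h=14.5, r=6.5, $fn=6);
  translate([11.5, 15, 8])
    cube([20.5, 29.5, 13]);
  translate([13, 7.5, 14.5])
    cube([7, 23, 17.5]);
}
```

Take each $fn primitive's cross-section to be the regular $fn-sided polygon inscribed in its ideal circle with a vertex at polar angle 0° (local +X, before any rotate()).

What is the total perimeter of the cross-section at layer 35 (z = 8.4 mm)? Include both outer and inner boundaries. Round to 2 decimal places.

139.00 mm

At z = 8.4 mm: the cylinder: section is a regular 6-gon, circumradius r=6.5 (perimeter = 2·6·6.500·sin(180°/6) = 39.00 mm); the cube at (11.5, 15) (footprint 20.5×29.5) is included at this height (perimeter 100.00 mm); the cube at (13, 7.5) is absent (z outside [14.5, 32]); Taking the union: the 2 present regions are separate (no shared area or edge), so areas and boundary lengths simply add and each stays a separate island — boundary = 139.00 mm. Overall, the cross-section has 2 separate islands. Total boundary length (outer) = 139.00 mm.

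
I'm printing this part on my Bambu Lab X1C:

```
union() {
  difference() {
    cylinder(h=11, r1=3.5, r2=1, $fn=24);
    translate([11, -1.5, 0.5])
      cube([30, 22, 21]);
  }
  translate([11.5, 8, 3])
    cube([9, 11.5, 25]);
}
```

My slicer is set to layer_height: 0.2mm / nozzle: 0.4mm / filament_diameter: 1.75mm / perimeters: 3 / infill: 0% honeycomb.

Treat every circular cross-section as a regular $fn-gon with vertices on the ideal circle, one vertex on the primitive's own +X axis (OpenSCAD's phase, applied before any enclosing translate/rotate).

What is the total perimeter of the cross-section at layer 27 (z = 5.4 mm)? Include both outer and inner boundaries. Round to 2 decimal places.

55.24 mm

At z = 5.4 mm: the cone contributes a regular 24-gon of circumradius 2.273 (interpolated between r1=3.5 and r2=1 at t=0.491) (perimeter = 2·24·2.273·sin(180°/24) = 14.24 mm); the cube at (11, -1.5) is present — its section is the full 30×22 rectangle (perimeter 104.00 mm); Taking the first minus the rest: starting from the cone, the 30×22 cube at (11, -1.5) misses the remaining region (no effect) — boundary = 14.24 mm; the cube at (11.5, 8) (footprint 9×11.5) is included at this height (perimeter 41.00 mm); Taking the union: the 2 present regions are separate (no shared area or edge), so areas and boundary lengths simply add and each stays a separate island — boundary = 55.24 mm. Overall, the cross-section has 2 separate islands. Total boundary length (outer) = 55.24 mm.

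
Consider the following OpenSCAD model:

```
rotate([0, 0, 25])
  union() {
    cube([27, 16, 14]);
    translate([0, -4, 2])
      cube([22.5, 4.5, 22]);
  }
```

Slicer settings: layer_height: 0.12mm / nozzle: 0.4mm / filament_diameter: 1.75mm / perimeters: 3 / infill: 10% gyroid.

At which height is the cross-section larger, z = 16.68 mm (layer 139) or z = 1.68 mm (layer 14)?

Layer 139 (z = 16.68): the cube is absent (z outside [0, 14]); the 22.5×4.5 cube at (0, -4) contributes its full rectangle (area 101.25 mm²); Combining (union): only the 22.5×4.5 cube at (0, -4) is present, so the union is just that shape — area = 101.25 mm²; (whole slice rotated 25° about Z — lengths, areas and connectivity unchanged). So its area = 101.25 mm². Layer 14 (z = 1.68): the cube is present — its section is the full 27×16 rectangle (area 432.00 mm²); the cube at (0, -4) is absent (z outside [2, 24]); Combining (union): only the 27×16 cube is present, so the union is just that shape — area = 432.00 mm²; (whole slice rotated 25° about Z — lengths, areas and connectivity unchanged). So its area = 432.00 mm². Layer 14 is larger (432.00 vs 101.25 mm²).

layer 14 (z = 1.68 mm)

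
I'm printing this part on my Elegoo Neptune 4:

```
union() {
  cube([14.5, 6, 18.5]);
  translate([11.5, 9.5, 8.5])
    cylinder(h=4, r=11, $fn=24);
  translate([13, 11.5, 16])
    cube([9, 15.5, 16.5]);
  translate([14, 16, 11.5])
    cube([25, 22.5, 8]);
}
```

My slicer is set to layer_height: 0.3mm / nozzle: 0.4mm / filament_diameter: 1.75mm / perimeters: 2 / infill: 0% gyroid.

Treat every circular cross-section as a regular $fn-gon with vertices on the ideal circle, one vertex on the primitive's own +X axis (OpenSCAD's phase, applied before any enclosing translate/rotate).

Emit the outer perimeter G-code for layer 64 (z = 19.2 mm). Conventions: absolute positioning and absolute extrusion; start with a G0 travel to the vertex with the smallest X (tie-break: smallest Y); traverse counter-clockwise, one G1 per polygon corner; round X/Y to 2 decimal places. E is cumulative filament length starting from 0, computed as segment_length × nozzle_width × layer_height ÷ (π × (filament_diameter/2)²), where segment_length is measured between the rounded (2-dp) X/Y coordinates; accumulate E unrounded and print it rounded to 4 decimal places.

At z = 19.2 mm: the cube is not intersected at this z (z outside [0, 18.5]); the cylinder at (11.5, 9.5) is absent (z outside [8.5, 12.5]); the 9×15.5 cube at (13, 11.5) contributes its full rectangle; the cube at (14, 16) (footprint 25×22.5) is included at this height; Taking the union: the regions partially overlap (shared area 88.00 mm²), so overlapping operands fuse into one piece — 1 connected region. The outline is a single polygon with 8 vertices. Extrusion per mm of travel: 0.4 × 0.3 / (π × 0.875²) = 0.049890. Accumulating E over each segment gives final E = 5.2884.

G0 X13.00 Y11.50 Z19.20
G1 X22.00 Y11.50 E0.4490
G1 X22.00 Y16.00 E0.6735
G1 X39.00 Y16.00 E1.5217
G1 X39.00 Y38.50 E2.6442
G1 X14.00 Y38.50 E3.8914
G1 X14.00 Y27.00 E4.4652
G1 X13.00 Y27.00 E4.5151
G1 X13.00 Y11.50 E5.2884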